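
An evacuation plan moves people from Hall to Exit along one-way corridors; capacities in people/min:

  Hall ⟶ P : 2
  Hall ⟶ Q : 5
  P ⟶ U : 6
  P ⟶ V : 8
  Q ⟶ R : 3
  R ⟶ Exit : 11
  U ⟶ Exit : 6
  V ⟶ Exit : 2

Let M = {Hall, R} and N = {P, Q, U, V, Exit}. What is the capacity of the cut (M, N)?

18

Edges leaving {Hall, R}: Hall→P (2), Hall→Q (5), R→Exit (11).
Cut capacity = 2 + 5 + 11 = 18.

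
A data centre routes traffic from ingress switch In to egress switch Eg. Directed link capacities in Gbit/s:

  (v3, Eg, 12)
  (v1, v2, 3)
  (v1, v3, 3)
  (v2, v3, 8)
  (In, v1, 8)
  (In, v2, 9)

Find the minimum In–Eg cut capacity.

Augment In→v1→v3→Eg: bottleneck 3, flow now 3.
Augment In→v2→v3→Eg: bottleneck 8, flow now 11.
No augmenting path remains; maximum flow = 11.
By max-flow min-cut, the minimum cut capacity equals the max flow.
In the residual graph, reachable from In: {In, v1, v2}.
Min-cut edges: v1→v3 (3), v2→v3 (8); capacity 3 + 8 = 11.

11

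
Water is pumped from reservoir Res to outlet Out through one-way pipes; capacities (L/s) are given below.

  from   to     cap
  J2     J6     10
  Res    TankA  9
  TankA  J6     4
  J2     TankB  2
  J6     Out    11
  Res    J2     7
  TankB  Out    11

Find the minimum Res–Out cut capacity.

11

Augment Res→J2→TankB→Out: bottleneck 2, flow now 2.
Augment Res→J2→J6→Out: bottleneck 5, flow now 7.
Augment Res→TankA→J6→Out: bottleneck 4, flow now 11.
No augmenting path remains; maximum flow = 11.
By max-flow min-cut, the minimum cut capacity equals the max flow.
In the residual graph, reachable from Res: {Res, TankA}.
Min-cut edges: Res→J2 (7), TankA→J6 (4); capacity 7 + 4 = 11.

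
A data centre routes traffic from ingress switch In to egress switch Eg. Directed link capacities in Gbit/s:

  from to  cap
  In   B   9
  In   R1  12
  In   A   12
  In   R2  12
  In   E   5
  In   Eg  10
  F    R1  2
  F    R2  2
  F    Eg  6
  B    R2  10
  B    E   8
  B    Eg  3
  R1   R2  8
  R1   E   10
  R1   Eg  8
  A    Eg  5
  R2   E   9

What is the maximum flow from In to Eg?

Augment In→Eg: bottleneck 10, flow now 10.
Augment In→B→Eg: bottleneck 3, flow now 13.
Augment In→R1→Eg: bottleneck 8, flow now 21.
Augment In→A→Eg: bottleneck 5, flow now 26.
No augmenting path remains; maximum flow = 26.
In the residual graph, reachable from In: {In, B, R1, A, R2, E}.
Min-cut edges: In→Eg (10), B→Eg (3), R1→Eg (8), A→Eg (5); capacity 10 + 3 + 8 + 5 = 26.
This cut is saturated, so no flow can exceed 26.

26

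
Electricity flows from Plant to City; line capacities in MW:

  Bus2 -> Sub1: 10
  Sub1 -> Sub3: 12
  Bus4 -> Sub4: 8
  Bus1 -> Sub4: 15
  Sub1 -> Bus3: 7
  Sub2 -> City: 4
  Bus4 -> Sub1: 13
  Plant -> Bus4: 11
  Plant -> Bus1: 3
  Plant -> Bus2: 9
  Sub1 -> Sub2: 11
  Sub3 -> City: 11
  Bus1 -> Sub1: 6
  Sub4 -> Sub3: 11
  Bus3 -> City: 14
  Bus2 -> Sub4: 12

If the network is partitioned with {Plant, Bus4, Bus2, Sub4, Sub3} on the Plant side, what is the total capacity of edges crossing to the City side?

37

Edges leaving {Plant, Bus4, Bus2, Sub4, Sub3}: Plant→Bus1 (3), Bus4→Sub1 (13), Bus2→Sub1 (10), Sub3→City (11).
Cut capacity = 3 + 13 + 10 + 11 = 37.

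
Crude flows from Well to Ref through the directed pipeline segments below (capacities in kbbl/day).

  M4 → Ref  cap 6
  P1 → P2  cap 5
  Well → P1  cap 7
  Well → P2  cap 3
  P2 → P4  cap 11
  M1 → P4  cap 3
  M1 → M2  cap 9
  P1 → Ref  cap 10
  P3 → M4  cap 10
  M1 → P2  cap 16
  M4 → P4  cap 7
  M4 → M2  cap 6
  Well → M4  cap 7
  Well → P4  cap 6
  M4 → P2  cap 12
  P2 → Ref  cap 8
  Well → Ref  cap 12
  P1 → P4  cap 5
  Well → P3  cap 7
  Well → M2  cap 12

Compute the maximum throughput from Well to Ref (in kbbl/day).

Augment Well→Ref: bottleneck 12, flow now 12.
Augment Well→M4→Ref: bottleneck 6, flow now 18.
Augment Well→P1→Ref: bottleneck 7, flow now 25.
Augment Well→P2→Ref: bottleneck 3, flow now 28.
Augment Well→M4→P2→Ref: bottleneck 1, flow now 29.
Augment Well→P3→M4→P2→Ref: bottleneck 4, flow now 33.
No augmenting path remains; maximum flow = 33.
In the residual graph, reachable from Well: {Well, P3, M4, P2, M2, P4}.
Min-cut edges: Well→P1 (7), Well→Ref (12), M4→Ref (6), P2→Ref (8); capacity 7 + 12 + 6 + 8 = 33.
This cut is saturated, so no flow can exceed 33.

33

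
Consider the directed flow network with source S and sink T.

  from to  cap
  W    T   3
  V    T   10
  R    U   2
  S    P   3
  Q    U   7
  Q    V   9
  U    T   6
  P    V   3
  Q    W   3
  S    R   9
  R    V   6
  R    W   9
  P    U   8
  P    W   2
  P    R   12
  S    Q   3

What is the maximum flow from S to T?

Augment S→P→U→T: bottleneck 3, flow now 3.
Augment S→Q→U→T: bottleneck 3, flow now 6.
Augment S→R→V→T: bottleneck 6, flow now 12.
Augment S→R→W→T: bottleneck 3, flow now 15.
No augmenting path remains; maximum flow = 15.
In the residual graph, reachable from S: {S}.
Min-cut edges: S→P (3), S→Q (3), S→R (9); capacity 3 + 3 + 9 = 15.
This cut is saturated, so no flow can exceed 15.

15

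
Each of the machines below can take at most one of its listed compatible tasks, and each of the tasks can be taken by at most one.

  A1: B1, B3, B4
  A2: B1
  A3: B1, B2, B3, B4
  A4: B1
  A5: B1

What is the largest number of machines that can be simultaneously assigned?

Unit-capacity flow: source→left, listed edges, right→sink; max matching = max flow.
Augmenting path A1→B1 (+1); matched 1.
Augmenting path A3→B2 (+1); matched 2.
Augmenting path A2→B1→A1→B3 (+1); matched 3.
No augmenting path remains; maximum matching = 3.
König certificate: {A1, A3, B1} is a vertex cover of size 3 (every listed pair touches it), so no matching can be larger.

3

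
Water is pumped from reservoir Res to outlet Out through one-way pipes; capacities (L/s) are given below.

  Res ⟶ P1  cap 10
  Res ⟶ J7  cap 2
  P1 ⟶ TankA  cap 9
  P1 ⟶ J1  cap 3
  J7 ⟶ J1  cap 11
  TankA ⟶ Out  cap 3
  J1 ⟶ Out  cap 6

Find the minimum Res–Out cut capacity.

Augment Res→P1→TankA→Out: bottleneck 3, flow now 3.
Augment Res→P1→J1→Out: bottleneck 3, flow now 6.
Augment Res→J7→J1→Out: bottleneck 2, flow now 8.
No augmenting path remains; maximum flow = 8.
By max-flow min-cut, the minimum cut capacity equals the max flow.
In the residual graph, reachable from Res: {Res, P1, TankA}.
Min-cut edges: Res→J7 (2), P1→J1 (3), TankA→Out (3); capacity 2 + 3 + 3 = 8.

8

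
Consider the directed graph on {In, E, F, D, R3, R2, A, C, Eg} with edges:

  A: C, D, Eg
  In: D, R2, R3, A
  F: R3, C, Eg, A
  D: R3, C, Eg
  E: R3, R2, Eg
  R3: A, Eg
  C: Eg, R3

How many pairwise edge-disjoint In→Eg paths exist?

3

Assign every edge capacity 1; by Menger, the answer equals the max flow.
Path In→D→Eg (+1); total 1.
Path In→R3→Eg (+1); total 2.
Path In→A→Eg (+1); total 3.
No residual In→Eg path; max flow = 3.
Certifying cut of size 3: {In→A, In→D, In→R3}.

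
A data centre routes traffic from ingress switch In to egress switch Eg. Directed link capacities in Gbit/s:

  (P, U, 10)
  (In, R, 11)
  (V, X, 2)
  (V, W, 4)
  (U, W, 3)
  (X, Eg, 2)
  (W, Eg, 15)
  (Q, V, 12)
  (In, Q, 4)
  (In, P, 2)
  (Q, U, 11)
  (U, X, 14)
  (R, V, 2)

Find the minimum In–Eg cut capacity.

8

Augment In→P→U→W→Eg: bottleneck 2, flow now 2.
Augment In→Q→U→W→Eg: bottleneck 1, flow now 3.
Augment In→Q→U→X→Eg: bottleneck 2, flow now 5.
Augment In→Q→V→W→Eg: bottleneck 1, flow now 6.
Augment In→R→V→W→Eg: bottleneck 2, flow now 8.
No augmenting path remains; maximum flow = 8.
By max-flow min-cut, the minimum cut capacity equals the max flow.
In the residual graph, reachable from In: {In, R}.
Min-cut edges: In→P (2), In→Q (4), R→V (2); capacity 2 + 4 + 2 = 8.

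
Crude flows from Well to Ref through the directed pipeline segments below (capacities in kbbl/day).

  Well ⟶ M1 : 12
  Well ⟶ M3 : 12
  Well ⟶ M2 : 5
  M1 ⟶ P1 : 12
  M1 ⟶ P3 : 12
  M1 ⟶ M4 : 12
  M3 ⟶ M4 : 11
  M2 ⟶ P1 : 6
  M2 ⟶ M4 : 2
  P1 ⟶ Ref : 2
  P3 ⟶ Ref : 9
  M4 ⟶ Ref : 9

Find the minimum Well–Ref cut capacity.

Augment Well→M1→P1→Ref: bottleneck 2, flow now 2.
Augment Well→M1→P3→Ref: bottleneck 9, flow now 11.
Augment Well→M1→M4→Ref: bottleneck 1, flow now 12.
Augment Well→M3→M4→Ref: bottleneck 8, flow now 20.
No augmenting path remains; maximum flow = 20.
By max-flow min-cut, the minimum cut capacity equals the max flow.
In the residual graph, reachable from Well: {Well, M1, M3, M2, P1, P3, M4}.
Min-cut edges: P1→Ref (2), P3→Ref (9), M4→Ref (9); capacity 2 + 9 + 9 = 20.

20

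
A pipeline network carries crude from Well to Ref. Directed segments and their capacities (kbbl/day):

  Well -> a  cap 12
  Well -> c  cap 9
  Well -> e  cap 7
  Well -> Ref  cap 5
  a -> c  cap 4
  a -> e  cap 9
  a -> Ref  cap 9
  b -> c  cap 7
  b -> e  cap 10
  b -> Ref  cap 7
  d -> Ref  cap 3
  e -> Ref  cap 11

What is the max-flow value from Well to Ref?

24

Augment Well→Ref: bottleneck 5, flow now 5.
Augment Well→a→Ref: bottleneck 9, flow now 14.
Augment Well→e→Ref: bottleneck 7, flow now 21.
Augment Well→a→e→Ref: bottleneck 3, flow now 24.
No augmenting path remains; maximum flow = 24.
In the residual graph, reachable from Well: {Well, c}.
Min-cut edges: Well→a (12), Well→e (7), Well→Ref (5); capacity 12 + 7 + 5 = 24.
This cut is saturated, so no flow can exceed 24.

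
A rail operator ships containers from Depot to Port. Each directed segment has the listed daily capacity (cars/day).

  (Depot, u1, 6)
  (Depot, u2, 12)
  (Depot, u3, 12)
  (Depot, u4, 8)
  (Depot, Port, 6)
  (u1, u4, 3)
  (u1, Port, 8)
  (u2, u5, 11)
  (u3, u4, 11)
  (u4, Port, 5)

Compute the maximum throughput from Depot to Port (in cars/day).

Augment Depot→Port: bottleneck 6, flow now 6.
Augment Depot→u1→Port: bottleneck 6, flow now 12.
Augment Depot→u4→Port: bottleneck 5, flow now 17.
No augmenting path remains; maximum flow = 17.
In the residual graph, reachable from Depot: {Depot, u2, u3, u4, u5}.
Min-cut edges: Depot→u1 (6), Depot→Port (6), u4→Port (5); capacity 6 + 6 + 5 = 17.
This cut is saturated, so no flow can exceed 17.

17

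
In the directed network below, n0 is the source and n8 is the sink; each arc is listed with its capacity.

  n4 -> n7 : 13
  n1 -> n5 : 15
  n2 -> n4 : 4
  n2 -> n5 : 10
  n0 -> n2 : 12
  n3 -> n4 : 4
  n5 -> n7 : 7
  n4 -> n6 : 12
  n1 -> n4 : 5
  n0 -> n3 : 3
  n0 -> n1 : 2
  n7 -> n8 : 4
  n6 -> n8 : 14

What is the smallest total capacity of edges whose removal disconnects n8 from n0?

Augment n0→n1→n4→n6→n8: bottleneck 2, flow now 2.
Augment n0→n2→n4→n6→n8: bottleneck 4, flow now 6.
Augment n0→n2→n5→n7→n8: bottleneck 4, flow now 10.
Augment n0→n3→n4→n6→n8: bottleneck 3, flow now 13.
No augmenting path remains; maximum flow = 13.
By max-flow min-cut, the minimum cut capacity equals the max flow.
In the residual graph, reachable from n0: {n0, n2, n5, n7}.
Min-cut edges: n0→n1 (2), n0→n3 (3), n2→n4 (4), n7→n8 (4); capacity 2 + 3 + 4 + 4 = 13.

13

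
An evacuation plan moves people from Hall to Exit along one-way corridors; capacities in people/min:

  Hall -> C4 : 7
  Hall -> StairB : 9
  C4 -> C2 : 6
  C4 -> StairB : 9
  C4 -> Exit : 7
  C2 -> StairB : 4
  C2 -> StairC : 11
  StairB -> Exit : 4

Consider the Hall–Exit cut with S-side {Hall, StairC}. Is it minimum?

No — its capacity is 16, but the minimum cut has capacity 11.

Given cut capacity: 7 + 9 = 16.
Augment Hall→C4→Exit: bottleneck 7, flow now 7.
Augment Hall→StairB→Exit: bottleneck 4, flow now 11.
No augmenting path remains; maximum flow = 11.
In the residual graph, reachable from Hall: {Hall, StairB}.
Min-cut edges: Hall→C4 (7), StairB→Exit (4); capacity 7 + 4 = 11.
Cut capacity 16 exceeds the max flow 11, so it is not minimum.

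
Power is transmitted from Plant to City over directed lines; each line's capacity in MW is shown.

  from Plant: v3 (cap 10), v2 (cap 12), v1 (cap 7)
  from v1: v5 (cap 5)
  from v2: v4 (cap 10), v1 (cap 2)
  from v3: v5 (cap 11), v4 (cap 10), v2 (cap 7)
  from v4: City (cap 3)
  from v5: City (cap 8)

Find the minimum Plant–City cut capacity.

11

Augment Plant→v1→v5→City: bottleneck 5, flow now 5.
Augment Plant→v2→v4→City: bottleneck 3, flow now 8.
Augment Plant→v3→v5→City: bottleneck 3, flow now 11.
No augmenting path remains; maximum flow = 11.
By max-flow min-cut, the minimum cut capacity equals the max flow.
In the residual graph, reachable from Plant: {Plant, v1, v2, v3, v4, v5}.
Min-cut edges: v4→City (3), v5→City (8); capacity 3 + 8 = 11.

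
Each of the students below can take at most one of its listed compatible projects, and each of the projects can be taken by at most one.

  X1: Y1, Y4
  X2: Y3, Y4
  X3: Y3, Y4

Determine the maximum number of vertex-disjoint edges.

Unit-capacity flow: source→left, listed edges, right→sink; max matching = max flow.
Augmenting path X1→Y1 (+1); matched 1.
Augmenting path X2→Y3 (+1); matched 2.
Augmenting path X3→Y4 (+1); matched 3.
No augmenting path remains; maximum matching = 3.
König certificate: {X1, X2, X3} is a vertex cover of size 3 (every listed pair touches it), so no matching can be larger.

3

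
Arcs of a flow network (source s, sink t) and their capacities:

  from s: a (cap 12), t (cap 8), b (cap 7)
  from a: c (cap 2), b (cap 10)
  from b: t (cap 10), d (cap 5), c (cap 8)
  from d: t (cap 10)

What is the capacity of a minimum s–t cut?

Augment s→t: bottleneck 8, flow now 8.
Augment s→b→t: bottleneck 7, flow now 15.
Augment s→a→b→t: bottleneck 3, flow now 18.
Augment s→a→b→d→t: bottleneck 5, flow now 23.
No augmenting path remains; maximum flow = 23.
By max-flow min-cut, the minimum cut capacity equals the max flow.
In the residual graph, reachable from s: {s, a, b, c}.
Min-cut edges: s→t (8), b→d (5), b→t (10); capacity 8 + 5 + 10 = 23.

23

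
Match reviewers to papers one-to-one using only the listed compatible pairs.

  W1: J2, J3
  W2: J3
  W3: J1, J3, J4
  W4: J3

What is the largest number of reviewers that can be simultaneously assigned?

Unit-capacity flow: source→left, listed edges, right→sink; max matching = max flow.
Augmenting path W1→J2 (+1); matched 1.
Augmenting path W2→J3 (+1); matched 2.
Augmenting path W3→J1 (+1); matched 3.
No augmenting path remains; maximum matching = 3.
König certificate: {W1, W3, J3} is a vertex cover of size 3 (every listed pair touches it), so no matching can be larger.

3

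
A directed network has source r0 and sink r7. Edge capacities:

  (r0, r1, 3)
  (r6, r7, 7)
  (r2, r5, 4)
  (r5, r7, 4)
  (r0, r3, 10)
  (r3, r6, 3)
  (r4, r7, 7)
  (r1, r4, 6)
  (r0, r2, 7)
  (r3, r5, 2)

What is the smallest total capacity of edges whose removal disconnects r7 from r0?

Augment r0→r1→r4→r7: bottleneck 3, flow now 3.
Augment r0→r2→r5→r7: bottleneck 4, flow now 7.
Augment r0→r3→r6→r7: bottleneck 3, flow now 10.
No augmenting path remains; maximum flow = 10.
By max-flow min-cut, the minimum cut capacity equals the max flow.
In the residual graph, reachable from r0: {r0, r2, r3, r5}.
Min-cut edges: r0→r1 (3), r3→r6 (3), r5→r7 (4); capacity 3 + 3 + 4 = 10.

10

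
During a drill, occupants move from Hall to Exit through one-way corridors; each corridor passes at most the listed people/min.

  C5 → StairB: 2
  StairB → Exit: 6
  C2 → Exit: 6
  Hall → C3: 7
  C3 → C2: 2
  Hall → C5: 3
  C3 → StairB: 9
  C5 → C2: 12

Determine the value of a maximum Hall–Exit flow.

10

Augment Hall→C3→StairB→Exit: bottleneck 6, flow now 6.
Augment Hall→C3→C2→Exit: bottleneck 1, flow now 7.
Augment Hall→C5→C2→Exit: bottleneck 3, flow now 10.
No augmenting path remains; maximum flow = 10.
In the residual graph, reachable from Hall: {Hall}.
Min-cut edges: Hall→C3 (7), Hall→C5 (3); capacity 7 + 3 = 10.
This cut is saturated, so no flow can exceed 10.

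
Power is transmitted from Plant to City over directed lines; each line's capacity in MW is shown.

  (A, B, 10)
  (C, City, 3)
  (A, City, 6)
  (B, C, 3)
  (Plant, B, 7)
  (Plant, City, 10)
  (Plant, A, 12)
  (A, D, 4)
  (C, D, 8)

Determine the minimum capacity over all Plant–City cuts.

Augment Plant→City: bottleneck 10, flow now 10.
Augment Plant→A→City: bottleneck 6, flow now 16.
Augment Plant→B→C→City: bottleneck 3, flow now 19.
No augmenting path remains; maximum flow = 19.
By max-flow min-cut, the minimum cut capacity equals the max flow.
In the residual graph, reachable from Plant: {Plant, A, B, D}.
Min-cut edges: Plant→City (10), A→City (6), B→C (3); capacity 10 + 6 + 3 = 19.

19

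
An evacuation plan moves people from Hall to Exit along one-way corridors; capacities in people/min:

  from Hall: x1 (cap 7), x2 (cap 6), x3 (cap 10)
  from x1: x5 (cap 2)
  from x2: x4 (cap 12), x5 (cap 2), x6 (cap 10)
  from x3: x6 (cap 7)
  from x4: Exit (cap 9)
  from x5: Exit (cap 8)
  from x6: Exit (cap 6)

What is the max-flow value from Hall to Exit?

14

Augment Hall→x1→x5→Exit: bottleneck 2, flow now 2.
Augment Hall→x2→x4→Exit: bottleneck 6, flow now 8.
Augment Hall→x3→x6→Exit: bottleneck 6, flow now 14.
No augmenting path remains; maximum flow = 14.
In the residual graph, reachable from Hall: {Hall, x1, x3, x6}.
Min-cut edges: Hall→x2 (6), x1→x5 (2), x6→Exit (6); capacity 6 + 2 + 6 = 14.
This cut is saturated, so no flow can exceed 14.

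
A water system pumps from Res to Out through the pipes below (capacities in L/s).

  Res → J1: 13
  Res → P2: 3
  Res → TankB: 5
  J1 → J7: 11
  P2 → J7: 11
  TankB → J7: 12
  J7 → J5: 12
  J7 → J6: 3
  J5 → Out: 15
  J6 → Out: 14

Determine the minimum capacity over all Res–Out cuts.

15

Augment Res→J1→J7→J5→Out: bottleneck 11, flow now 11.
Augment Res→P2→J7→J5→Out: bottleneck 1, flow now 12.
Augment Res→P2→J7→J6→Out: bottleneck 2, flow now 14.
Augment Res→TankB→J7→J6→Out: bottleneck 1, flow now 15.
No augmenting path remains; maximum flow = 15.
By max-flow min-cut, the minimum cut capacity equals the max flow.
In the residual graph, reachable from Res: {Res, J1, P2, TankB, J7}.
Min-cut edges: J7→J5 (12), J7→J6 (3); capacity 12 + 3 = 15.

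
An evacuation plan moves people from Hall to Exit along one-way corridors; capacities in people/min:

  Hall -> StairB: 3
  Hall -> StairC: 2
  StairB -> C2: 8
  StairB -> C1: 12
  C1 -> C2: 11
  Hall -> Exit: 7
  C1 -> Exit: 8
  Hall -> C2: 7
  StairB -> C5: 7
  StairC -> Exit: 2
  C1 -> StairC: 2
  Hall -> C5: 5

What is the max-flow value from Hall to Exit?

12

Augment Hall→Exit: bottleneck 7, flow now 7.
Augment Hall→StairC→Exit: bottleneck 2, flow now 9.
Augment Hall→StairB→C1→Exit: bottleneck 3, flow now 12.
No augmenting path remains; maximum flow = 12.
In the residual graph, reachable from Hall: {Hall, C5, C2}.
Min-cut edges: Hall→StairB (3), Hall→StairC (2), Hall→Exit (7); capacity 3 + 2 + 7 = 12.
This cut is saturated, so no flow can exceed 12.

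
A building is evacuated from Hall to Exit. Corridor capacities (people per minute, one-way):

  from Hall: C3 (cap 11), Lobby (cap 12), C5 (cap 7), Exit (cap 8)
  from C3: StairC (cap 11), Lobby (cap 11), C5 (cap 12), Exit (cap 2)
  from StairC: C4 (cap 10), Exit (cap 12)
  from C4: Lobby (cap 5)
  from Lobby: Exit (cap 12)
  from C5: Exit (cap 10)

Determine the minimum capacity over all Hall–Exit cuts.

Augment Hall→Exit: bottleneck 8, flow now 8.
Augment Hall→C3→Exit: bottleneck 2, flow now 10.
Augment Hall→Lobby→Exit: bottleneck 12, flow now 22.
Augment Hall→C5→Exit: bottleneck 7, flow now 29.
Augment Hall→C3→StairC→Exit: bottleneck 9, flow now 38.
No augmenting path remains; maximum flow = 38.
By max-flow min-cut, the minimum cut capacity equals the max flow.
In the residual graph, reachable from Hall: {Hall}.
Min-cut edges: Hall→C3 (11), Hall→Lobby (12), Hall→C5 (7), Hall→Exit (8); capacity 11 + 12 + 7 + 8 = 38.

38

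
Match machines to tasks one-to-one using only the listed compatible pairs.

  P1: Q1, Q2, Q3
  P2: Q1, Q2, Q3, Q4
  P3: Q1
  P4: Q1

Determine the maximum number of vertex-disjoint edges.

Unit-capacity flow: source→left, listed edges, right→sink; max matching = max flow.
Augmenting path P1→Q1 (+1); matched 1.
Augmenting path P2→Q2 (+1); matched 2.
Augmenting path P3→Q1→P1→Q3 (+1); matched 3.
No augmenting path remains; maximum matching = 3.
König certificate: {P1, P2, Q1} is a vertex cover of size 3 (every listed pair touches it), so no matching can be larger.

3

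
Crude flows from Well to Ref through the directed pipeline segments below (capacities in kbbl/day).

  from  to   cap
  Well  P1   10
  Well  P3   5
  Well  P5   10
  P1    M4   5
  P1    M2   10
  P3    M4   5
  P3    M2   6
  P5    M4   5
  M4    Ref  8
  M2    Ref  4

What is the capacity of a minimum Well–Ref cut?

Augment Well→P1→M4→Ref: bottleneck 5, flow now 5.
Augment Well→P1→M2→Ref: bottleneck 4, flow now 9.
Augment Well→P3→M4→Ref: bottleneck 3, flow now 12.
No augmenting path remains; maximum flow = 12.
By max-flow min-cut, the minimum cut capacity equals the max flow.
In the residual graph, reachable from Well: {Well, P1, P3, P5, M4, M2}.
Min-cut edges: M4→Ref (8), M2→Ref (4); capacity 8 + 4 = 12.

12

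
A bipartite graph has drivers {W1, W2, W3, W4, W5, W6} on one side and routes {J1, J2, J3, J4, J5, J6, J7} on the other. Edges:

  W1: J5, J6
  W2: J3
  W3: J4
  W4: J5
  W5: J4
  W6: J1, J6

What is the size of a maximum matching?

5

Unit-capacity flow: source→left, listed edges, right→sink; max matching = max flow.
Augmenting path W1→J5 (+1); matched 1.
Augmenting path W2→J3 (+1); matched 2.
Augmenting path W3→J4 (+1); matched 3.
Augmenting path W6→J1 (+1); matched 4.
Augmenting path W4→J5→W1→J6 (+1); matched 5.
No augmenting path remains; maximum matching = 5.
König certificate: {W1, W2, W4, W6, J4} is a vertex cover of size 5 (every listed pair touches it), so no matching can be larger.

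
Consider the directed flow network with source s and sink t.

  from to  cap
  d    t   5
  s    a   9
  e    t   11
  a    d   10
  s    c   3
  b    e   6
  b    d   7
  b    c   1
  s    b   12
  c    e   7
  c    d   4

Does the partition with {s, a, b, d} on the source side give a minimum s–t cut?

Yes — it is a minimum cut (capacity 15).

Given cut capacity: 3 + 1 + 6 + 5 = 15.
Augment s→a→d→t: bottleneck 5, flow now 5.
Augment s→b→e→t: bottleneck 6, flow now 11.
Augment s→c→e→t: bottleneck 3, flow now 14.
Augment s→b→c→e→t: bottleneck 1, flow now 15.
No augmenting path remains; maximum flow = 15.
Cut capacity 15 equals the max flow, so it is a minimum cut.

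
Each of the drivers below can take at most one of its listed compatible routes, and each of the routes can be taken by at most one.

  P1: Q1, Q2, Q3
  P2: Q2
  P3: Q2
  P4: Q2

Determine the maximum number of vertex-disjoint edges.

2

Unit-capacity flow: source→left, listed edges, right→sink; max matching = max flow.
Augmenting path P1→Q1 (+1); matched 1.
Augmenting path P2→Q2 (+1); matched 2.
No augmenting path remains; maximum matching = 2.
König certificate: {P1, Q2} is a vertex cover of size 2 (every listed pair touches it), so no matching can be larger.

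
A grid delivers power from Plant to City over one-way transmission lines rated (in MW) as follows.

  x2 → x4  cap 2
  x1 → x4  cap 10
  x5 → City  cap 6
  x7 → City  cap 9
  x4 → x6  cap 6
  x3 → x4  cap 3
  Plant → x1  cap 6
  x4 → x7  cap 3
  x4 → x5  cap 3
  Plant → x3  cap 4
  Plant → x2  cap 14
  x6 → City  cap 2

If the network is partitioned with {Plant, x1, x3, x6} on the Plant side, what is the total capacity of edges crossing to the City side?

Edges leaving {Plant, x1, x3, x6}: Plant→x2 (14), x1→x4 (10), x3→x4 (3), x6→City (2).
Cut capacity = 14 + 10 + 3 + 2 = 29.

29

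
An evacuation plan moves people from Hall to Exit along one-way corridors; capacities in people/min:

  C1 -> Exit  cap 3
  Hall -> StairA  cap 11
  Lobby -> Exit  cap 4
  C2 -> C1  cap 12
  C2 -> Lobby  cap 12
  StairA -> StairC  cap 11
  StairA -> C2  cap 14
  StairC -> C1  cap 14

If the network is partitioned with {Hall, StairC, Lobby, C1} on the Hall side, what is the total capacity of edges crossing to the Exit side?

Edges leaving {Hall, StairC, Lobby, C1}: Hall→StairA (11), Lobby→Exit (4), C1→Exit (3).
Cut capacity = 11 + 4 + 3 = 18.

18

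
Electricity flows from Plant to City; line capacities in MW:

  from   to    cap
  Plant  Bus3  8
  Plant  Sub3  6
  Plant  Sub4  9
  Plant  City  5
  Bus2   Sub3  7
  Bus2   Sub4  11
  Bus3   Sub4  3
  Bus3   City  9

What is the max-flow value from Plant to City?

13

Augment Plant→City: bottleneck 5, flow now 5.
Augment Plant→Bus3→City: bottleneck 8, flow now 13.
No augmenting path remains; maximum flow = 13.
In the residual graph, reachable from Plant: {Plant, Sub3, Sub4}.
Min-cut edges: Plant→Bus3 (8), Plant→City (5); capacity 8 + 5 = 13.
This cut is saturated, so no flow can exceed 13.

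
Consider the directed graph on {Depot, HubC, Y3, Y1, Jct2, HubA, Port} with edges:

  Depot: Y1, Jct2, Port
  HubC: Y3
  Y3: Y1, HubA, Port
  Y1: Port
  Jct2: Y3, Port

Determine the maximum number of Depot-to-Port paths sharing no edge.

3

Assign every edge capacity 1; by Menger, the answer equals the max flow.
Path Depot→Port (+1); total 1.
Path Depot→Y1→Port (+1); total 2.
Path Depot→Jct2→Port (+1); total 3.
No residual Depot→Port path; max flow = 3.
Certifying cut of size 3: {Depot→Jct2, Depot→Port, Depot→Y1}.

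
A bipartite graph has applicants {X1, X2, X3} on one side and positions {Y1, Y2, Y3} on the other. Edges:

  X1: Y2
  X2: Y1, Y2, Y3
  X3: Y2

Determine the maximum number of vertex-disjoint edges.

Unit-capacity flow: source→left, listed edges, right→sink; max matching = max flow.
Augmenting path X1→Y2 (+1); matched 1.
Augmenting path X2→Y1 (+1); matched 2.
No augmenting path remains; maximum matching = 2.
König certificate: {X2, Y2} is a vertex cover of size 2 (every listed pair touches it), so no matching can be larger.

2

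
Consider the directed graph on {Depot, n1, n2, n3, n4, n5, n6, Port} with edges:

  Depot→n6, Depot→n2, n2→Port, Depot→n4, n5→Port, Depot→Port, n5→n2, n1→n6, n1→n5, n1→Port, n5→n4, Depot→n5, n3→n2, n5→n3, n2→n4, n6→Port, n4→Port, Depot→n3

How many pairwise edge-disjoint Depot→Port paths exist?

Assign every edge capacity 1; by Menger, the answer equals the max flow.
Path Depot→Port (+1); total 1.
Path Depot→n2→Port (+1); total 2.
Path Depot→n4→Port (+1); total 3.
Path Depot→n5→Port (+1); total 4.
Path Depot→n6→Port (+1); total 5.
No residual Depot→Port path; max flow = 5.
Certifying cut of size 5: {Depot→Port, Depot→n5, Depot→n6, n2→Port, n4→Port}.

5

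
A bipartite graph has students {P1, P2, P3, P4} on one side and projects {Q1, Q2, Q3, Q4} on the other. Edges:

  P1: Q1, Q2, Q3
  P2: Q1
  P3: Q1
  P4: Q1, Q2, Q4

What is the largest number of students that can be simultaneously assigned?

3

Unit-capacity flow: source→left, listed edges, right→sink; max matching = max flow.
Augmenting path P1→Q1 (+1); matched 1.
Augmenting path P4→Q2 (+1); matched 2.
Augmenting path P2→Q1→P1→Q3 (+1); matched 3.
No augmenting path remains; maximum matching = 3.
König certificate: {P1, P4, Q1} is a vertex cover of size 3 (every listed pair touches it), so no matching can be larger.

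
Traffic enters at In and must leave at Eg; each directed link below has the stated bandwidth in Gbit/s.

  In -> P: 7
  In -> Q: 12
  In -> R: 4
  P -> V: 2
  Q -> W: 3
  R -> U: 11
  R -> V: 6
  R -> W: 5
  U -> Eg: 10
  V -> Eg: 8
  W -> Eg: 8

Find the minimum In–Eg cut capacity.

9

Augment In→P→V→Eg: bottleneck 2, flow now 2.
Augment In→Q→W→Eg: bottleneck 3, flow now 5.
Augment In→R→U→Eg: bottleneck 4, flow now 9.
No augmenting path remains; maximum flow = 9.
By max-flow min-cut, the minimum cut capacity equals the max flow.
In the residual graph, reachable from In: {In, P, Q}.
Min-cut edges: In→R (4), P→V (2), Q→W (3); capacity 4 + 2 + 3 = 9.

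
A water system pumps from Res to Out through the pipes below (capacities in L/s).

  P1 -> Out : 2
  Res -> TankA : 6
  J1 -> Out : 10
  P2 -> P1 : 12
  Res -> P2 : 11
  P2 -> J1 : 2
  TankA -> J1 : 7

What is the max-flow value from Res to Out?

Augment Res→TankA→J1→Out: bottleneck 6, flow now 6.
Augment Res→P2→P1→Out: bottleneck 2, flow now 8.
Augment Res→P2→J1→Out: bottleneck 2, flow now 10.
No augmenting path remains; maximum flow = 10.
In the residual graph, reachable from Res: {Res, P2, P1}.
Min-cut edges: Res→TankA (6), P2→J1 (2), P1→Out (2); capacity 6 + 2 + 2 = 10.
This cut is saturated, so no flow can exceed 10.

10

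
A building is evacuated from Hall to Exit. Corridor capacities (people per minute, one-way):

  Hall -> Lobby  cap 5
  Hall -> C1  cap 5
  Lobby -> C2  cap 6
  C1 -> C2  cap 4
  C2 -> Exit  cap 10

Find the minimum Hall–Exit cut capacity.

Augment Hall→Lobby→C2→Exit: bottleneck 5, flow now 5.
Augment Hall→C1→C2→Exit: bottleneck 4, flow now 9.
No augmenting path remains; maximum flow = 9.
By max-flow min-cut, the minimum cut capacity equals the max flow.
In the residual graph, reachable from Hall: {Hall, C1}.
Min-cut edges: Hall→Lobby (5), C1→C2 (4); capacity 5 + 4 = 9.

9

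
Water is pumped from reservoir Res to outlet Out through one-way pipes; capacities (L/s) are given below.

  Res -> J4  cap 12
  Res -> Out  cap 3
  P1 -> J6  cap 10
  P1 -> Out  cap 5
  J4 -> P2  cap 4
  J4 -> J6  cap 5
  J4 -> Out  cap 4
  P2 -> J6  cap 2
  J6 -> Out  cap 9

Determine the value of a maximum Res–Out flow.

14

Augment Res→Out: bottleneck 3, flow now 3.
Augment Res→J4→Out: bottleneck 4, flow now 7.
Augment Res→J4→J6→Out: bottleneck 5, flow now 12.
Augment Res→J4→P2→J6→Out: bottleneck 2, flow now 14.
No augmenting path remains; maximum flow = 14.
In the residual graph, reachable from Res: {Res, J4, P2}.
Min-cut edges: Res→Out (3), J4→J6 (5), J4→Out (4), P2→J6 (2); capacity 3 + 5 + 4 + 2 = 14.
This cut is saturated, so no flow can exceed 14.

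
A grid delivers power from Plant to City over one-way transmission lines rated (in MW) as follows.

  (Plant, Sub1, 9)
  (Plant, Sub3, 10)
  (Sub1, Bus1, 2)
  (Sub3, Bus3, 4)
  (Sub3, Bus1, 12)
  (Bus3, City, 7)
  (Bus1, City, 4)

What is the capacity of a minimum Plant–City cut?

8

Augment Plant→Sub1→Bus1→City: bottleneck 2, flow now 2.
Augment Plant→Sub3→Bus3→City: bottleneck 4, flow now 6.
Augment Plant→Sub3→Bus1→City: bottleneck 2, flow now 8.
No augmenting path remains; maximum flow = 8.
By max-flow min-cut, the minimum cut capacity equals the max flow.
In the residual graph, reachable from Plant: {Plant, Sub1, Sub3, Bus1}.
Min-cut edges: Sub3→Bus3 (4), Bus1→City (4); capacity 4 + 4 = 8.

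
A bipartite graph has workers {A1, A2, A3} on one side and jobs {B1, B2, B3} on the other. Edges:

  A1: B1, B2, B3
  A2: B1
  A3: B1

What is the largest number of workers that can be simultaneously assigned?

2

Unit-capacity flow: source→left, listed edges, right→sink; max matching = max flow.
Augmenting path A1→B1 (+1); matched 1.
Augmenting path A2→B1→A1→B2 (+1); matched 2.
No augmenting path remains; maximum matching = 2.
König certificate: {A1, B1} is a vertex cover of size 2 (every listed pair touches it), so no matching can be larger.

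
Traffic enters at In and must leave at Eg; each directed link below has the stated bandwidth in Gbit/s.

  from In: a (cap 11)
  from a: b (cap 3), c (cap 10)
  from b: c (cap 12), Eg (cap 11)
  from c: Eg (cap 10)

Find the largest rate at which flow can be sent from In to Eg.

11

Augment In→a→b→Eg: bottleneck 3, flow now 3.
Augment In→a→c→Eg: bottleneck 8, flow now 11.
No augmenting path remains; maximum flow = 11.
In the residual graph, reachable from In: {In}.
Min-cut edges: In→a (11); capacity 11 = 11.
This cut is saturated, so no flow can exceed 11.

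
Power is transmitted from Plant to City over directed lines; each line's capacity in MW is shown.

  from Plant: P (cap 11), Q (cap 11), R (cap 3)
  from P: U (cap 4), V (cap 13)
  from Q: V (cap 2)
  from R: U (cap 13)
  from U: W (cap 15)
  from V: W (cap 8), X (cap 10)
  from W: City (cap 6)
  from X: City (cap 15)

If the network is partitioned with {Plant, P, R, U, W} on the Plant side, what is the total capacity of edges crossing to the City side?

30

Edges leaving {Plant, P, R, U, W}: Plant→Q (11), P→V (13), W→City (6).
Cut capacity = 11 + 13 + 6 = 30.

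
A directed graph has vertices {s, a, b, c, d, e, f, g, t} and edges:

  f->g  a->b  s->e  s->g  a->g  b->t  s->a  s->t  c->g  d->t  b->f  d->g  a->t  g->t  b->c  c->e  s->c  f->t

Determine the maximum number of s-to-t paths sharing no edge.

3

Assign every edge capacity 1; by Menger, the answer equals the max flow.
Path s→t (+1); total 1.
Path s→a→t (+1); total 2.
Path s→g→t (+1); total 3.
No residual s→t path; max flow = 3.
Certifying cut of size 3: {g→t, s→a, s→t}.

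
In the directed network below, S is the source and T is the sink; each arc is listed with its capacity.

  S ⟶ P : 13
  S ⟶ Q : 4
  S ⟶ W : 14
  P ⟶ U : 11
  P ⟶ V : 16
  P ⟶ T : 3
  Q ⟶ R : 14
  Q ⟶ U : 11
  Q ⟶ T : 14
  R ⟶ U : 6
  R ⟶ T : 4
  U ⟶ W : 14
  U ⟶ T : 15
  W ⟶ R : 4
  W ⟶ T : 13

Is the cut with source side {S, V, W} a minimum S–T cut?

Given cut capacity: 13 + 4 + 4 + 13 = 34.
Augment S→P→T: bottleneck 3, flow now 3.
Augment S→Q→T: bottleneck 4, flow now 7.
Augment S→W→T: bottleneck 13, flow now 20.
Augment S→P→U→T: bottleneck 10, flow now 30.
Augment S→W→R→T: bottleneck 1, flow now 31.
No augmenting path remains; maximum flow = 31.
In the residual graph, reachable from S: {S}.
Min-cut edges: S→P (13), S→Q (4), S→W (14); capacity 13 + 4 + 14 = 31.
Cut capacity 34 exceeds the max flow 31, so it is not minimum.

No — its capacity is 34, but the minimum cut has capacity 31.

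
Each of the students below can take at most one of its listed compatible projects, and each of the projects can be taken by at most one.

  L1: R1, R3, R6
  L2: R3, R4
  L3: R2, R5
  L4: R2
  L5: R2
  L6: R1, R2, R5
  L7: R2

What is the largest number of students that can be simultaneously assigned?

Unit-capacity flow: source→left, listed edges, right→sink; max matching = max flow.
Augmenting path L1→R1 (+1); matched 1.
Augmenting path L2→R3 (+1); matched 2.
Augmenting path L3→R2 (+1); matched 3.
Augmenting path L6→R5 (+1); matched 4.
Augmenting path L4→R2→L3→R5→L6→R1→L1→R6 (+1); matched 5.
No augmenting path remains; maximum matching = 5.
König certificate: {L1, L2, L3, L6, R2} is a vertex cover of size 5 (every listed pair touches it), so no matching can be larger.

5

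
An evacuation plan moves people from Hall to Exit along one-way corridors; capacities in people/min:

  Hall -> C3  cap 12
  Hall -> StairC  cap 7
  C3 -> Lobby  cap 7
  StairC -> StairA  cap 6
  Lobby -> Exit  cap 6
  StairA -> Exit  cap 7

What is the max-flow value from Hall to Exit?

Augment Hall→C3→Lobby→Exit: bottleneck 6, flow now 6.
Augment Hall→StairC→StairA→Exit: bottleneck 6, flow now 12.
No augmenting path remains; maximum flow = 12.
In the residual graph, reachable from Hall: {Hall, C3, StairC, Lobby}.
Min-cut edges: StairC→StairA (6), Lobby→Exit (6); capacity 6 + 6 = 12.
This cut is saturated, so no flow can exceed 12.

12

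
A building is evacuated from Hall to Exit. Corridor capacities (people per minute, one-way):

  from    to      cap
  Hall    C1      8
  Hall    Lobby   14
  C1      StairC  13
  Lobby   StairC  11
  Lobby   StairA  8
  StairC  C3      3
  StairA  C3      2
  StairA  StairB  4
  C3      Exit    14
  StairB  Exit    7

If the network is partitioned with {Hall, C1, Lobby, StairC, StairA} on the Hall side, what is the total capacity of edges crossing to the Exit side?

9

Edges leaving {Hall, C1, Lobby, StairC, StairA}: StairC→C3 (3), StairA→C3 (2), StairA→StairB (4).
Cut capacity = 3 + 2 + 4 = 9.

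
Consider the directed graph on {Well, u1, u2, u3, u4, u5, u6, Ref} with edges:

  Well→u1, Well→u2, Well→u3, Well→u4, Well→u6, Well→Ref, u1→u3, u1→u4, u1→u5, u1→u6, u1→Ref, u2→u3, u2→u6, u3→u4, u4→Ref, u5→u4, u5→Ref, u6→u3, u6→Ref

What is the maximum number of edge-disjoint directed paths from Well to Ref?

4

Assign every edge capacity 1; by Menger, the answer equals the max flow.
Path Well→Ref (+1); total 1.
Path Well→u1→Ref (+1); total 2.
Path Well→u4→Ref (+1); total 3.
Path Well→u6→Ref (+1); total 4.
No residual Well→Ref path; max flow = 4.
Certifying cut of size 4: {Well→Ref, Well→u1, u4→Ref, u6→Ref}.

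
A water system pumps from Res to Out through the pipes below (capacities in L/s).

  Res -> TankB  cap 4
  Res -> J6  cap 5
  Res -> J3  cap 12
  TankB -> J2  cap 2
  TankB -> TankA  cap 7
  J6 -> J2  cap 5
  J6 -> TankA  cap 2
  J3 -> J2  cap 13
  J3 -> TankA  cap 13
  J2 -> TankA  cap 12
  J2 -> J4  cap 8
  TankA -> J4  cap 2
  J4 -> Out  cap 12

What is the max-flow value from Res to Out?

Augment Res→TankB→J2→J4→Out: bottleneck 2, flow now 2.
Augment Res→TankB→TankA→J4→Out: bottleneck 2, flow now 4.
Augment Res→J6→J2→J4→Out: bottleneck 5, flow now 9.
Augment Res→J3→J2→J4→Out: bottleneck 1, flow now 10.
No augmenting path remains; maximum flow = 10.
In the residual graph, reachable from Res: {Res, TankB, J6, J3, J2, TankA}.
Min-cut edges: J2→J4 (8), TankA→J4 (2); capacity 8 + 2 = 10.
This cut is saturated, so no flow can exceed 10.

10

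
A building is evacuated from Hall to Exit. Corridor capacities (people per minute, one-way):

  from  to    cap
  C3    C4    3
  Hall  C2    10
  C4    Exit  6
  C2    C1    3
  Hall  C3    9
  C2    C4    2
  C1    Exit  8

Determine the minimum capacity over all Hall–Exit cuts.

8

Augment Hall→C2→C1→Exit: bottleneck 3, flow now 3.
Augment Hall→C2→C4→Exit: bottleneck 2, flow now 5.
Augment Hall→C3→C4→Exit: bottleneck 3, flow now 8.
No augmenting path remains; maximum flow = 8.
By max-flow min-cut, the minimum cut capacity equals the max flow.
In the residual graph, reachable from Hall: {Hall, C2, C3}.
Min-cut edges: C2→C1 (3), C2→C4 (2), C3→C4 (3); capacity 3 + 2 + 3 = 8.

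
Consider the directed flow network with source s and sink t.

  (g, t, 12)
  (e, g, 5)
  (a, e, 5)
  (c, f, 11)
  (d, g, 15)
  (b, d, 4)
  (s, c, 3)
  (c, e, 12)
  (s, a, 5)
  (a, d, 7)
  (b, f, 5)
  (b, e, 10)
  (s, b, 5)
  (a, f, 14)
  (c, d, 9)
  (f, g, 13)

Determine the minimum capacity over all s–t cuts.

12

Augment s→a→d→g→t: bottleneck 5, flow now 5.
Augment s→b→d→g→t: bottleneck 4, flow now 9.
Augment s→b→e→g→t: bottleneck 1, flow now 10.
Augment s→c→d→g→t: bottleneck 2, flow now 12.
No augmenting path remains; maximum flow = 12.
By max-flow min-cut, the minimum cut capacity equals the max flow.
In the residual graph, reachable from s: {s, a, b, c, d, e, f, g}.
Min-cut edges: g→t (12); capacity 12 = 12.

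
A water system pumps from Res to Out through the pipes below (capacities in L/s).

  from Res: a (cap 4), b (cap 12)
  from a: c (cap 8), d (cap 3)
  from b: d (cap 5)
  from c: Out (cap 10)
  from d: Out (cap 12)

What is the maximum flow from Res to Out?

9

Augment Res→a→c→Out: bottleneck 4, flow now 4.
Augment Res→b→d→Out: bottleneck 5, flow now 9.
No augmenting path remains; maximum flow = 9.
In the residual graph, reachable from Res: {Res, b}.
Min-cut edges: Res→a (4), b→d (5); capacity 4 + 5 = 9.
This cut is saturated, so no flow can exceed 9.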